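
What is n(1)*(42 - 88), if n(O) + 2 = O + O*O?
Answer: 0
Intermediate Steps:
n(O) = -2 + O + O² (n(O) = -2 + (O + O*O) = -2 + (O + O²) = -2 + O + O²)
n(1)*(42 - 88) = (-2 + 1 + 1²)*(42 - 88) = (-2 + 1 + 1)*(-46) = 0*(-46) = 0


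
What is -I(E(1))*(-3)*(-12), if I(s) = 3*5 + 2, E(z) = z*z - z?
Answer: -612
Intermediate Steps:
E(z) = z² - z
I(s) = 17 (I(s) = 15 + 2 = 17)
-I(E(1))*(-3)*(-12) = -17*(-3)*(-12) = -(-51)*(-12) = -1*612 = -612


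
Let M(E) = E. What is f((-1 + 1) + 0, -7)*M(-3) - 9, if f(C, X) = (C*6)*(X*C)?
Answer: -9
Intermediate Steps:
f(C, X) = 6*X*C² (f(C, X) = (6*C)*(C*X) = 6*X*C²)
f((-1 + 1) + 0, -7)*M(-3) - 9 = (6*(-7)*((-1 + 1) + 0)²)*(-3) - 9 = (6*(-7)*(0 + 0)²)*(-3) - 9 = (6*(-7)*0²)*(-3) - 9 = (6*(-7)*0)*(-3) - 9 = 0*(-3) - 9 = 0 - 9 = -9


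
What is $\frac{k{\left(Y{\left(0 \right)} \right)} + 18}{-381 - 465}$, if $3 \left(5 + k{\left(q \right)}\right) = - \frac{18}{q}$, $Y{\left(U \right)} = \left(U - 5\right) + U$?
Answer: $- \frac{71}{4230} \approx -0.016785$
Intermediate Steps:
$Y{\left(U \right)} = -5 + 2 U$ ($Y{\left(U \right)} = \left(-5 + U\right) + U = -5 + 2 U$)
$k{\left(q \right)} = -5 - \frac{6}{q}$ ($k{\left(q \right)} = -5 + \frac{\left(-18\right) \frac{1}{q}}{3} = -5 - \frac{6}{q}$)
$\frac{k{\left(Y{\left(0 \right)} \right)} + 18}{-381 - 465} = \frac{\left(-5 - \frac{6}{-5 + 2 \cdot 0}\right) + 18}{-381 - 465} = \frac{\left(-5 - \frac{6}{-5 + 0}\right) + 18}{-846} = \left(\left(-5 - \frac{6}{-5}\right) + 18\right) \left(- \frac{1}{846}\right) = \left(\left(-5 - - \frac{6}{5}\right) + 18\right) \left(- \frac{1}{846}\right) = \left(\left(-5 + \frac{6}{5}\right) + 18\right) \left(- \frac{1}{846}\right) = \left(- \frac{19}{5} + 18\right) \left(- \frac{1}{846}\right) = \frac{71}{5} \left(- \frac{1}{846}\right) = - \frac{71}{4230}$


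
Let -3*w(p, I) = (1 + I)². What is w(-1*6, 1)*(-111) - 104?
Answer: 44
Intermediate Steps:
w(p, I) = -(1 + I)²/3
w(-1*6, 1)*(-111) - 104 = -(1 + 1)²/3*(-111) - 104 = -⅓*2²*(-111) - 104 = -⅓*4*(-111) - 104 = -4/3*(-111) - 104 = 148 - 104 = 44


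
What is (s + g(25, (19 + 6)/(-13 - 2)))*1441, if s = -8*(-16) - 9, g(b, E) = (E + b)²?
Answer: 8604211/9 ≈ 9.5602e+5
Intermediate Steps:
s = 119 (s = 128 - 9 = 119)
(s + g(25, (19 + 6)/(-13 - 2)))*1441 = (119 + ((19 + 6)/(-13 - 2) + 25)²)*1441 = (119 + (25/(-15) + 25)²)*1441 = (119 + (25*(-1/15) + 25)²)*1441 = (119 + (-5/3 + 25)²)*1441 = (119 + (70/3)²)*1441 = (119 + 4900/9)*1441 = (5971/9)*1441 = 8604211/9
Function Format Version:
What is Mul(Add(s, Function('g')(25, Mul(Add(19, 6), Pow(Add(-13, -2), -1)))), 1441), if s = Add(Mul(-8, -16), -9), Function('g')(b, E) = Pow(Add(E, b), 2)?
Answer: Rational(8604211, 9) ≈ 9.5602e+5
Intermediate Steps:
s = 119 (s = Add(128, -9) = 119)
Mul(Add(s, Function('g')(25, Mul(Add(19, 6), Pow(Add(-13, -2), -1)))), 1441) = Mul(Add(119, Pow(Add(Mul(Add(19, 6), Pow(Add(-13, -2), -1)), 25), 2)), 1441) = Mul(Add(119, Pow(Add(Mul(25, Pow(-15, -1)), 25), 2)), 1441) = Mul(Add(119, Pow(Add(Mul(25, Rational(-1, 15)), 25), 2)), 1441) = Mul(Add(119, Pow(Add(Rational(-5, 3), 25), 2)), 1441) = Mul(Add(119, Pow(Rational(70, 3), 2)), 1441) = Mul(Add(119, Rational(4900, 9)), 1441) = Mul(Rational(5971, 9), 1441) = Rational(8604211, 9)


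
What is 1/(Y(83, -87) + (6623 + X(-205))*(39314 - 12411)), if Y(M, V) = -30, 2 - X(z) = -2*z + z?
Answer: 1/172717230 ≈ 5.7898e-9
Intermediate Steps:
X(z) = 2 + z (X(z) = 2 - (-2*z + z) = 2 - (-1)*z = 2 + z)
1/(Y(83, -87) + (6623 + X(-205))*(39314 - 12411)) = 1/(-30 + (6623 + (2 - 205))*(39314 - 12411)) = 1/(-30 + (6623 - 203)*26903) = 1/(-30 + 6420*26903) = 1/(-30 + 172717260) = 1/172717230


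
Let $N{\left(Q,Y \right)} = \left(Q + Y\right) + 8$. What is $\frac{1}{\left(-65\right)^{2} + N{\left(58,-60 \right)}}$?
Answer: $\frac{1}{4231} \approx 0.00023635$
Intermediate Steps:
$N{\left(Q,Y \right)} = 8 + Q + Y$
$\frac{1}{\left(-65\right)^{2} + N{\left(58,-60 \right)}} = \frac{1}{\left(-65\right)^{2} + \left(8 + 58 - 60\right)} = \frac{1}{4225 + 6} = \frac{1}{4231}$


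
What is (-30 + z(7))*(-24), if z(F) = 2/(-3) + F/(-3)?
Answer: 792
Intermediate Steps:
z(F) = -2/3 - F/3 (z(F) = 2*(-1/3) + F*(-1/3) = -2/3 - F/3)
(-30 + z(7))*(-24) = (-30 + (-2/3 - 1/3*7))*(-24) = (-30 + (-2/3 - 7/3))*(-24) = (-30 - 3)*(-24) = -33*(-24) = 792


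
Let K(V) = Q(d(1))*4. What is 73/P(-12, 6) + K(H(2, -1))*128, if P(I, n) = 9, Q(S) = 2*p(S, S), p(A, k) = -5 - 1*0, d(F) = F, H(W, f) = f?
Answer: -46007/9 ≈ -5111.9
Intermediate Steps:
p(A, k) = -5 (p(A, k) = -5 + 0 = -5)
Q(S) = -10 (Q(S) = 2*(-5) = -10)
K(V) = -40 (K(V) = -10*4 = -40)
73/P(-12, 6) + K(H(2, -1))*128 = 73/9 - 40*128 = 73*(⅑) - 5120 = 73/9 - 5120 = -46007/9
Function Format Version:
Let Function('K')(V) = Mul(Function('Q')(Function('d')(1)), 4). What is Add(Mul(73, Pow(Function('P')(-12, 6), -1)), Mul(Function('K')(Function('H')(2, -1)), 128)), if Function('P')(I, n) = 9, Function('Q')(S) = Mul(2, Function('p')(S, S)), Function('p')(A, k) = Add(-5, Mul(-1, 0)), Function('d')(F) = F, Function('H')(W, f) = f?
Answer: Rational(-46007, 9) ≈ -5111.9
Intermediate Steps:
Function('p')(A, k) = -5 (Function('p')(A, k) = Add(-5, 0) = -5)
Function('Q')(S) = -10 (Function('Q')(S) = Mul(2, -5) = -10)
Function('K')(V) = -40 (Function('K')(V) = Mul(-10, 4) = -40)
Add(Mul(73, Pow(Function('P')(-12, 6), -1)), Mul(Function('K')(Function('H')(2, -1)), 128)) = Add(Mul(73, Pow(9, -1)), Mul(-40, 128)) = Add(Mul(73, Rational(1, 9)), -5120) = Add(Rational(73, 9), -5120) = Rational(-46007, 9)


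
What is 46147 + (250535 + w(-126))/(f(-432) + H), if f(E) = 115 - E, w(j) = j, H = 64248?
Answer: 2990345274/64795 ≈ 46151.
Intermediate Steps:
46147 + (250535 + w(-126))/(f(-432) + H) = 46147 + (250535 - 126)/((115 - 1*(-432)) + 64248) = 46147 + 250409/((115 + 432) + 64248) = 46147 + 250409/(547 + 64248) = 46147 + 250409/64795 = 2990345274/64795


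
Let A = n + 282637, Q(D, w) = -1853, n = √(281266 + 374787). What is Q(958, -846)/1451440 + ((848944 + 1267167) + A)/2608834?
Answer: 1738402313859/1893283010480 + √656053/2608834 ≈ 0.91850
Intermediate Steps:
n = √656053 ≈ 809.97
A = 282637 + √656053 (A = √656053 + 282637 = 282637 + √656053 ≈ 2.8345e+5)
Q(958, -846)/1451440 + ((848944 + 1267167) + A)/2608834 = -1853/1451440 + ((848944 + 1267167) + (282637 + √656053))/2608834 = -1853*1/1451440 + (2116111 + (282637 + √656053))*(1/2608834) = -1853/1451440 + (2398748 + √656053)*(1/2608834) = -1853/1451440 + (1199374/1304417 + √656053/2608834) = 1738402313859/1893283010480 + √656053/2608834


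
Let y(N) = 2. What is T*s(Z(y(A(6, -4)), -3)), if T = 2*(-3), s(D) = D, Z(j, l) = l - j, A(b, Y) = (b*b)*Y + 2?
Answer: 30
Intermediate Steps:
A(b, Y) = 2 + Y*b² (A(b, Y) = b²*Y + 2 = Y*b² + 2 = 2 + Y*b²)
T = -6
T*s(Z(y(A(6, -4)), -3)) = -6*(-3 - 1*2) = -6*(-3 - 2) = -6*(-5) = 30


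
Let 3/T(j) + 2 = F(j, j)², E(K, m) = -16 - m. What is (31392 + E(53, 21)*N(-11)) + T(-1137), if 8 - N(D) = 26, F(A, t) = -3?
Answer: 224409/7 ≈ 32058.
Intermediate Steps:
N(D) = -18 (N(D) = 8 - 1*26 = 8 - 26 = -18)
T(j) = 3/7 (T(j) = 3/(-2 + (-3)²) = 3/(-2 + 9) = 3/7)
(31392 + E(53, 21)*N(-11)) + T(-1137) = (31392 + (-16 - 1*21)*(-18)) + 3/7 = (31392 + (-16 - 21)*(-18)) + 3/7 = (31392 - 37*(-18)) + 3/7 = (31392 + 666) + 3/7 = 32058 + 3/7 = 224409/7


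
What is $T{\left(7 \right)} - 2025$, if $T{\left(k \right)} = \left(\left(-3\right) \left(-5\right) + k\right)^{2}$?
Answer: $-1541$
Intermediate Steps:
$T{\left(k \right)} = \left(15 + k\right)^{2}$
$T{\left(7 \right)} - 2025 = \left(15 + 7\right)^{2} - 2025 = 22^{2} - 2025 = 484 - 2025 = -1541$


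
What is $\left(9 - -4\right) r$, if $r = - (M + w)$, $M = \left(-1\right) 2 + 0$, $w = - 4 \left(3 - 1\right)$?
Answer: $130$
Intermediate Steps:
$w = -8$ ($w = \left(-4\right) 2 = -8$)
$M = -2$ ($M = -2 + 0 = -2$)
$r = 10$ ($r = - (-2 - 8) = \left(-1\right) \left(-10\right) = 10$)
$\left(9 - -4\right) r = \left(9 - -4\right) 10 = \left(9 + 4\right) 10 = 13 \cdot 10 = 130$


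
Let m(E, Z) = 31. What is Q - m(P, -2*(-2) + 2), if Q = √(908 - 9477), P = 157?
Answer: -31 + I*√8569 ≈ -31.0 + 92.569*I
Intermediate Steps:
Q = I*√8569 (Q = √(-8569) = I*√8569 ≈ 92.569*I)
Q - m(P, -2*(-2) + 2) = I*√8569 - 1*31 = I*√8569 - 31 = -31 + I*√8569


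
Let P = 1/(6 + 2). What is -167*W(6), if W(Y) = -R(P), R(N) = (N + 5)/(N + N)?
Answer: 6847/2 ≈ 3423.5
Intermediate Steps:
P = ⅛ (P = 1/8 = ⅛ ≈ 0.12500)
R(N) = (5 + N)/(2*N) (R(N) = (5 + N)/((2*N)) = (5 + N)*(1/(2*N)) = (5 + N)/(2*N))
W(Y) = -41/2 (W(Y) = -(5 + ⅛)/(2*⅛) = -8*41/(2*8) = -1*41/2 = -41/2)
-167*W(6) = -167*(-41/2) = 6847/2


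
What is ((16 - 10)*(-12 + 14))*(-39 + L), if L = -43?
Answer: -984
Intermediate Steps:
((16 - 10)*(-12 + 14))*(-39 + L) = ((16 - 10)*(-12 + 14))*(-39 - 43) = (6*2)*(-82) = 12*(-82) = -984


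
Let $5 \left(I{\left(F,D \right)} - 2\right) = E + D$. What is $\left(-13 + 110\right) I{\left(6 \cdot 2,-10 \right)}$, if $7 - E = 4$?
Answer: $\frac{291}{5} \approx 58.2$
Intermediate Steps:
$E = 3$ ($E = 7 - 4 = 3$)
$I{\left(F,D \right)} = \frac{13}{5} + \frac{D}{5}$ ($I{\left(F,D \right)} = 2 + \frac{3 + D}{5} = 2 + \left(\frac{3}{5} + \frac{D}{5}\right) = \frac{13}{5} + \frac{D}{5}$)
$\left(-13 + 110\right) I{\left(6 \cdot 2,-10 \right)} = \left(-13 + 110\right) \left(\frac{13}{5} + \frac{1}{5} \left(-10\right)\right) = 97 \left(\frac{13}{5} - 2\right) = 97 \cdot \frac{3}{5} = \frac{291}{5}$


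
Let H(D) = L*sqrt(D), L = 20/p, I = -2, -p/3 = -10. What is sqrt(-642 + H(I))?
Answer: sqrt(-5778 + 6*I*sqrt(2))/3 ≈ 0.018605 + 25.338*I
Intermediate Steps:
p = 30 (p = -3*(-10) = 30)
L = 2/3 (L = 20/30 = 20*(1/30) = 2/3 ≈ 0.66667)
H(D) = 2*sqrt(D)/3
sqrt(-642 + H(I)) = sqrt(-642 + 2*sqrt(-2)/3) = sqrt(-642 + 2*(I*sqrt(2))/3) = sqrt(-642 + 2*I*sqrt(2)/3)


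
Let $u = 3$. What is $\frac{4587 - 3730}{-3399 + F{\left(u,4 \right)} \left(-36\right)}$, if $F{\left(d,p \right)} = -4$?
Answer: $- \frac{857}{3255} \approx -0.26329$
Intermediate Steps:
$\frac{4587 - 3730}{-3399 + F{\left(u,4 \right)} \left(-36\right)} = \frac{4587 - 3730}{-3399 - -144} = \frac{857}{-3399 + 144} = \frac{857}{-3255} = 857 \left(- \frac{1}{3255}\right) = - \frac{857}{3255}$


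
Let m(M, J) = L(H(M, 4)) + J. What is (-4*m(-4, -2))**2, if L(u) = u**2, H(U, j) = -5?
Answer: 8464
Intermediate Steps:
m(M, J) = 25 + J (m(M, J) = (-5)**2 + J = 25 + J)
(-4*m(-4, -2))**2 = (-4*(25 - 2))**2 = (-4*23)**2 = (-92)**2 = 8464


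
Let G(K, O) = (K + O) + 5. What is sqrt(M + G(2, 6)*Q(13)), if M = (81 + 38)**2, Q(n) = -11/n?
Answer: 5*sqrt(566) ≈ 118.95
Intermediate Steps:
G(K, O) = 5 + K + O
M = 14161 (M = 119**2 = 14161)
sqrt(M + G(2, 6)*Q(13)) = sqrt(14161 + (5 + 2 + 6)*(-11/13)) = sqrt(14161 + 13*(-11*1/13)) = sqrt(14161 + 13*(-11/13)) = sqrt(14161 - 11) = sqrt(14150) = 5*sqrt(566)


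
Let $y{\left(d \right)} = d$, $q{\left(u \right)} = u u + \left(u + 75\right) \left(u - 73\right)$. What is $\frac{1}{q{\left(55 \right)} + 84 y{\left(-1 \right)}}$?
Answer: $\frac{1}{601} \approx 0.0016639$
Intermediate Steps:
$q{\left(u \right)} = u^{2} + \left(-73 + u\right) \left(75 + u\right)$ ($q{\left(u \right)} = u^{2} + \left(75 + u\right) \left(-73 + u\right) = u^{2} + \left(-73 + u\right) \left(75 + u\right)$)
$\frac{1}{q{\left(55 \right)} + 84 y{\left(-1 \right)}} = \frac{1}{\left(-5475 + 2 \cdot 55 + 2 \cdot 55^{2}\right) + 84 \left(-1\right)} = \frac{1}{\left(-5475 + 110 + 2 \cdot 3025\right) - 84} = \frac{1}{\left(-5475 + 110 + 6050\right) - 84} = \frac{1}{685 - 84} = \frac{1}{601}$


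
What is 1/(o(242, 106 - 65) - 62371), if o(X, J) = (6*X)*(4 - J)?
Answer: -1/116095 ≈ -8.6136e-6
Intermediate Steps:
o(X, J) = 6*X*(4 - J)
1/(o(242, 106 - 65) - 62371) = 1/(6*242*(4 - (106 - 65)) - 62371) = 1/(6*242*(4 - 1*41) - 62371) = 1/(6*242*(4 - 41) - 62371) = 1/(6*242*(-37) - 62371) = 1/(-53724 - 62371) = 1/(-116095) = -1/116095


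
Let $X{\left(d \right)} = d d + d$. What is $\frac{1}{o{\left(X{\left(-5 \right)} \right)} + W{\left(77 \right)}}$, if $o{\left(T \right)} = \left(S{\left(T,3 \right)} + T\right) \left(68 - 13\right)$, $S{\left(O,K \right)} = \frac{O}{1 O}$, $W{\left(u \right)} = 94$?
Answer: $\frac{1}{1249} \approx 0.00080064$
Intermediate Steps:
$X{\left(d \right)} = d + d^{2}$ ($X{\left(d \right)} = d^{2} + d = d + d^{2}$)
$S{\left(O,K \right)} = 1$ ($S{\left(O,K \right)} = \frac{O}{O} = 1$)
$o{\left(T \right)} = 55 + 55 T$ ($o{\left(T \right)} = \left(1 + T\right) \left(68 - 13\right) = \left(1 + T\right) 55 = 55 + 55 T$)
$\frac{1}{o{\left(X{\left(-5 \right)} \right)} + W{\left(77 \right)}} = \frac{1}{\left(55 + 55 \left(- 5 \left(1 - 5\right)\right)\right) + 94} = \frac{1}{\left(55 + 55 \left(\left(-5\right) \left(-4\right)\right)\right) + 94} = \frac{1}{\left(55 + 55 \cdot 20\right) + 94} = \frac{1}{\left(55 + 1100\right) + 94} = \frac{1}{1155 + 94} = \frac{1}{1249}$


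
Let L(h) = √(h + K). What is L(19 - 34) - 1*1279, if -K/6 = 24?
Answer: -1279 + I*√159 ≈ -1279.0 + 12.61*I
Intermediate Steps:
K = -144 (K = -6*24 = -144)
L(h) = √(-144 + h) (L(h) = √(h - 144) = √(-144 + h))
L(19 - 34) - 1*1279 = √(-144 + (19 - 34)) - 1*1279 = √(-144 - 15) - 1279 = √(-159) - 1279 = I*√159 - 1279 = -1279 + I*√159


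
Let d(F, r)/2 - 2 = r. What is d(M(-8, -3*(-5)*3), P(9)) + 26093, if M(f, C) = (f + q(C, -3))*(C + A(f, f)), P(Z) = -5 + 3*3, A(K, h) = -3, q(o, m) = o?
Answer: 26105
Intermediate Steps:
P(Z) = 4 (P(Z) = -5 + 9 = 4)
M(f, C) = (-3 + C)*(C + f) (M(f, C) = (f + C)*(C - 3) = (C + f)*(-3 + C) = (-3 + C)*(C + f))
d(F, r) = 4 + 2*r
d(M(-8, -3*(-5)*3), P(9)) + 26093 = (4 + 2*4) + 26093 = (4 + 8) + 26093 = 12 + 26093 = 26105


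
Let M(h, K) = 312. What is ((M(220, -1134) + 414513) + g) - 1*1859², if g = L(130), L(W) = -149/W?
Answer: -395337429/130 ≈ -3.0411e+6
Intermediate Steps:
g = -149/130 ≈ -1.1462
((M(220, -1134) + 414513) + g) - 1*1859² = ((312 + 414513) - 149/130) - 1*1859² = (414825 - 149/130) - 1*3455881 = 53927101/130 - 3455881 = -395337429/130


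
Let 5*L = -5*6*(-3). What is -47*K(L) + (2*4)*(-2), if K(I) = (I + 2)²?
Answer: -18816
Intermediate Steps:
L = 18 (L = (-5*6*(-3))/5 = (-30*(-3))/5 = (⅕)*90 = 18)
K(I) = (2 + I)²
-47*K(L) + (2*4)*(-2) = -47*(2 + 18)² + (2*4)*(-2) = -47*20² + 8*(-2) = -47*400 - 16 = -18800 - 16 = -18816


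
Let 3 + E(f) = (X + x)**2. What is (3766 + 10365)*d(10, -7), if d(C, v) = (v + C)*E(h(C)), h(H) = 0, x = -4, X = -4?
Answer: 2585973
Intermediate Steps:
E(f) = 61 (E(f) = -3 + (-4 - 4)**2 = -3 + (-8)**2 = -3 + 64 = 61)
d(C, v) = 61*C + 61*v (d(C, v) = (v + C)*61 = (C + v)*61 = 61*C + 61*v)
(3766 + 10365)*d(10, -7) = (3766 + 10365)*(61*10 + 61*(-7)) = 14131*(610 - 427) = 14131*183 = 2585973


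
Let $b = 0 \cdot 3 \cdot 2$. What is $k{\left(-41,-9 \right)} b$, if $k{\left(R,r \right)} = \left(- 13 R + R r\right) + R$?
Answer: $0$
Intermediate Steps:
$b = 0$ ($b = 0 \cdot 2 = 0$)
$k{\left(R,r \right)} = - 12 R + R r$
$k{\left(-41,-9 \right)} b = - 41 \left(-12 - 9\right) 0 = \left(-41\right) \left(-21\right) 0 = 861 \cdot 0 = 0$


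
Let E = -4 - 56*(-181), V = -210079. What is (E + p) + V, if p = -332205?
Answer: -532152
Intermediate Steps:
E = 10132 (E = -4 + 10136 = 10132)
(E + p) + V = (10132 - 332205) - 210079 = -322073 - 210079 = -532152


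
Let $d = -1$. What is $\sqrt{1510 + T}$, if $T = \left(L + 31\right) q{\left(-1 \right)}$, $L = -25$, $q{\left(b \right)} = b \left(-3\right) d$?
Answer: $2 \sqrt{373} \approx 38.626$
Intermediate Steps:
$q{\left(b \right)} = 3 b$ ($q{\left(b \right)} = b \left(-3\right) \left(-1\right) = - 3 b \left(-1\right) = 3 b$)
$T = -18$ ($T = \left(-25 + 31\right) 3 \left(-1\right) = 6 \left(-3\right) = -18$)
$\sqrt{1510 + T} = \sqrt{1510 - 18} = \sqrt{1492} = 2 \sqrt{373}$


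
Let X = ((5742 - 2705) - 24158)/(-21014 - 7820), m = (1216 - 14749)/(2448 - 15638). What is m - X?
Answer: 27906133/95080115 ≈ 0.29350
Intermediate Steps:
m = 13533/13190 (m = -13533/(-13190) = -13533*(-1/13190) = 13533/13190 ≈ 1.0260)
X = 21121/28834 (X = (3037 - 24158)/(-28834) = -21121*(-1/28834) = 21121/28834 ≈ 0.73250)
m - X = 13533/13190 - 1*21121/28834 = 13533/13190 - 21121/28834 = 27906133/95080115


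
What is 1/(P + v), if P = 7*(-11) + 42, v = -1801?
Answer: -1/1836 ≈ -0.00054466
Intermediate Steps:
P = -35 (P = -77 + 42 = -35)
1/(P + v) = 1/(-35 - 1801) = 1/(-1836) = -1/1836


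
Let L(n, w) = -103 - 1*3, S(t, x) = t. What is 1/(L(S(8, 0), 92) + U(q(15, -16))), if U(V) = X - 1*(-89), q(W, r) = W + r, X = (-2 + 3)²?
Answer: -1/16 ≈ -0.062500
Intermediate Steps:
L(n, w) = -106 (L(n, w) = -103 - 3 = -106)
X = 1 (X = 1² = 1)
U(V) = 90 (U(V) = 1 - 1*(-89) = 1 + 89 = 90)
1/(L(S(8, 0), 92) + U(q(15, -16))) = 1/(-106 + 90) = 1/(-16) = -1/16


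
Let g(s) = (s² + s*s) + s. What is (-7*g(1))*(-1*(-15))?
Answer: -315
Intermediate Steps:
g(s) = s + 2*s² (g(s) = (s² + s²) + s = 2*s² + s = s + 2*s²)
(-7*g(1))*(-1*(-15)) = (-7*(1 + 2*1))*(-1*(-15)) = -7*(1 + 2)*15 = -7*3*15 = -21*15 = -315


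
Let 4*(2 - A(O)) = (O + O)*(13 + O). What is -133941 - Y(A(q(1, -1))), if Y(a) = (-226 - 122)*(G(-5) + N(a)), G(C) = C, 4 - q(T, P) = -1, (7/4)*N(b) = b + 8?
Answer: -142641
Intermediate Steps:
N(b) = 32/7 + 4*b/7 (N(b) = 4*(b + 8)/7 = 4*(8 + b)/7 = 32/7 + 4*b/7)
q(T, P) = 5 (q(T, P) = 4 - 1*(-1) = 4 + 1 = 5)
A(O) = 2 - O*(13 + O)/2 (A(O) = 2 - (O + O)*(13 + O)/4 = 2 - 2*O*(13 + O)/4 = 2 - O*(13 + O)/2)
Y(a) = 1044/7 - 1392*a/7 (Y(a) = (-226 - 122)*(-5 + (32/7 + 4*a/7)) = -348*(-3/7 + 4*a/7) = 1044/7 - 1392*a/7)
-133941 - Y(A(q(1, -1))) = -133941 - (1044/7 - 1392*(2 - 13/2*5 - ½*5²)/7) = -133941 - (1044/7 - 1392*(2 - 65/2 - ½*25)/7) = -133941 - (1044/7 - 1392*(2 - 65/2 - 25/2)/7) = -133941 - (1044/7 - 1392/7*(-43)) = -133941 - (1044/7 + 59856/7) = -133941 - 1*8700 = -133941 - 8700 = -142641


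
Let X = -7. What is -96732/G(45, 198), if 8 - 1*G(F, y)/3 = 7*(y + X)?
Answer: 10748/443 ≈ 24.262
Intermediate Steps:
G(F, y) = 171 - 21*y (G(F, y) = 24 - 21*(y - 7) = 24 - 21*(-7 + y) = 24 - 3*(-49 + 7*y) = 24 + (147 - 21*y) = 171 - 21*y)
-96732/G(45, 198) = -96732/(171 - 21*198) = -96732/(171 - 4158) = -96732/(-3987) = -96732*(-1/3987) = 10748/443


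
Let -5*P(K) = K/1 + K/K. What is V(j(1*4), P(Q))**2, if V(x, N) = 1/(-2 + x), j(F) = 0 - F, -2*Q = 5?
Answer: 1/36 ≈ 0.027778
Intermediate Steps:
Q = -5/2 (Q = -1/2*5 = -5/2 ≈ -2.5000)
j(F) = -F
P(K) = -1/5 - K/5 (P(K) = -(K/1 + K/K)/5 = -(K*1 + 1)/5 = -(K + 1)/5 = -(1 + K)/5 = -1/5 - K/5)
V(j(1*4), P(Q))**2 = (1/(-2 - 4))**2 = (1/(-6))**2 = (-1/6)**2 = 1/36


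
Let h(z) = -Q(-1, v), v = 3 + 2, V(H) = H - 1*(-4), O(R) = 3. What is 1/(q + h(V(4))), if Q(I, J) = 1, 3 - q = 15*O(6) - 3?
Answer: -1/40 ≈ -0.025000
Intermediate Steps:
V(H) = 4 + H (V(H) = H + 4 = 4 + H)
q = -39 (q = 3 - (15*3 - 3) = 3 - (45 - 3) = 3 - 1*42 = 3 - 42 = -39)
v = 5
h(z) = -1 (h(z) = -1*1 = -1)
1/(q + h(V(4))) = 1/(-39 - 1) = 1/(-40) = -1/40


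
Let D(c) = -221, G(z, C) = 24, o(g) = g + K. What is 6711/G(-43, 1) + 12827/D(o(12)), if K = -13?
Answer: 391761/1768 ≈ 221.58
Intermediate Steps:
o(g) = -13 + g (o(g) = g - 13 = -13 + g)
6711/G(-43, 1) + 12827/D(o(12)) = 6711/24 + 12827/(-221) = 6711*(1/24) + 12827*(-1/221) = 2237/8 - 12827/221 = 391761/1768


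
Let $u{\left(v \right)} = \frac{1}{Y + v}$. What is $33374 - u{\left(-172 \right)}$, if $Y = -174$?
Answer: $\frac{11547405}{346} \approx 33374.0$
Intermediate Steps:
$u{\left(v \right)} = \frac{1}{-174 + v}$
$33374 - u{\left(-172 \right)} = 33374 - \frac{1}{-174 - 172} = 33374 - \frac{1}{-346} = 33374 - - \frac{1}{346} = 33374 + \frac{1}{346} = \frac{11547405}{346}$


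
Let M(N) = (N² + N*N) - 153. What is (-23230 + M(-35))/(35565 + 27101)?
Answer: -20933/62666 ≈ -0.33404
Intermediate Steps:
M(N) = -153 + 2*N² (M(N) = (N² + N²) - 153 = 2*N² - 153 = -153 + 2*N²)
(-23230 + M(-35))/(35565 + 27101) = (-23230 + (-153 + 2*(-35)²))/(35565 + 27101) = (-23230 + (-153 + 2*1225))/62666 = (-23230 + (-153 + 2450))*(1/62666) = (-23230 + 2297)*(1/62666) = -20933*1/62666 = -20933/62666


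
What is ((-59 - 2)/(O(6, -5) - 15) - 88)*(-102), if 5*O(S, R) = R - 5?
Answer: 8610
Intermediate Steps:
O(S, R) = -1 + R/5 (O(S, R) = (R - 5)/5 = (-5 + R)/5 = -1 + R/5)
((-59 - 2)/(O(6, -5) - 15) - 88)*(-102) = ((-59 - 2)/((-1 + (⅕)*(-5)) - 15) - 88)*(-102) = (-61/((-1 - 1) - 15) - 88)*(-102) = (-61/(-2 - 15) - 88)*(-102) = (-61/(-17) - 88)*(-102) = (-61*(-1/17) - 88)*(-102) = (61/17 - 88)*(-102) = -1435/17*(-102) = 8610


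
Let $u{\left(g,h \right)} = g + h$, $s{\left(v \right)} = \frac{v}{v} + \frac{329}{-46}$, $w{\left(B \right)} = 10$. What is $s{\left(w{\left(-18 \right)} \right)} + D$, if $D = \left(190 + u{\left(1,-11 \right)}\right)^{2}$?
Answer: $\frac{1490117}{46} \approx 32394.0$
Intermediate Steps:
$s{\left(v \right)} = - \frac{283}{46}$ ($s{\left(v \right)} = 1 + 329 \left(- \frac{1}{46}\right) = 1 - \frac{329}{46} = - \frac{283}{46}$)
$D = 32400$ ($D = \left(190 + \left(1 - 11\right)\right)^{2} = \left(190 - 10\right)^{2} = 180^{2} = 32400$)
$s{\left(w{\left(-18 \right)} \right)} + D = - \frac{283}{46} + 32400 = \frac{1490117}{46}$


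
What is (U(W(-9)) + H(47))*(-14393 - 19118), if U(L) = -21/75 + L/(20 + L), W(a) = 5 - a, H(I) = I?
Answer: -671258841/425 ≈ -1.5794e+6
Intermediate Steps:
U(L) = -7/25 + L/(20 + L) (U(L) = -21*1/75 + L/(20 + L) = -7/25 + L/(20 + L))
(U(W(-9)) + H(47))*(-14393 - 19118) = (2*(-70 + 9*(5 - 1*(-9)))/(25*(20 + (5 - 1*(-9)))) + 47)*(-14393 - 19118) = (2*(-70 + 9*(5 + 9))/(25*(20 + (5 + 9))) + 47)*(-33511) = (2*(-70 + 9*14)/(25*(20 + 14)) + 47)*(-33511) = ((2/25)*(-70 + 126)/34 + 47)*(-33511) = ((2/25)*(1/34)*56 + 47)*(-33511) = (56/425 + 47)*(-33511) = (20031/425)*(-33511) = -671258841/425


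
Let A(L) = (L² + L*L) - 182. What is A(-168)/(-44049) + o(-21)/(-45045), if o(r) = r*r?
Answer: -40538533/31495035 ≈ -1.2871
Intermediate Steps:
A(L) = -182 + 2*L² (A(L) = (L² + L²) - 182 = 2*L² - 182 = -182 + 2*L²)
o(r) = r²
A(-168)/(-44049) + o(-21)/(-45045) = (-182 + 2*(-168)²)/(-44049) + (-21)²/(-45045) = (-182 + 2*28224)*(-1/44049) + 441*(-1/45045) = (-182 + 56448)*(-1/44049) - 7/715 = 56266*(-1/44049) - 7/715 = -56266/44049 - 7/715 = -40538533/31495035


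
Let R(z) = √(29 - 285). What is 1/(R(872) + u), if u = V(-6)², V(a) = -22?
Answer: 121/58628 - I/14657 ≈ 0.0020639 - 6.8227e-5*I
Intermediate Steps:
R(z) = 16*I (R(z) = √(-256) = 16*I)
u = 484 (u = (-22)² = 484)
1/(R(872) + u) = 1/(16*I + 484) = 1/(484 + 16*I) = (484 - 16*I)/234512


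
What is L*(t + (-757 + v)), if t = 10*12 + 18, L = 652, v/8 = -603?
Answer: -3548836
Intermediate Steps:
v = -4824 (v = 8*(-603) = -4824)
t = 138 (t = 120 + 18 = 138)
L*(t + (-757 + v)) = 652*(138 + (-757 - 4824)) = 652*(138 - 5581) = 652*(-5443) = -3548836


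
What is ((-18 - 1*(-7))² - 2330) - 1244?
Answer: -3453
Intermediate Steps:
((-18 - 1*(-7))² - 2330) - 1244 = ((-18 + 7)² - 2330) - 1244 = ((-11)² - 2330) - 1244 = (121 - 2330) - 1244 = -2209 - 1244 = -3453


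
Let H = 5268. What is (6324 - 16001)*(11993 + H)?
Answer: -167034697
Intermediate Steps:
(6324 - 16001)*(11993 + H) = (6324 - 16001)*(11993 + 5268) = -9677*17261 = -167034697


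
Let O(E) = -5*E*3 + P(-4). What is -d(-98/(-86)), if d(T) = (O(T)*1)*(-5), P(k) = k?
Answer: -4535/43 ≈ -105.47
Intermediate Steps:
O(E) = -4 - 15*E (O(E) = -5*E*3 - 4 = -15*E - 4 = -4 - 15*E)
d(T) = 20 + 75*T (d(T) = ((-4 - 15*T)*1)*(-5) = (-4 - 15*T)*(-5) = 20 + 75*T)
-d(-98/(-86)) = -(20 + 75*(-98/(-86))) = -(20 + 75*(-98*(-1/86))) = -(20 + 75*(49/43)) = -(20 + 3675/43) = -1*4535/43 = -4535/43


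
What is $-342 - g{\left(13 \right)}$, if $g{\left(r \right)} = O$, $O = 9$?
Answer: $-351$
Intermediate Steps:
$g{\left(r \right)} = 9$
$-342 - g{\left(13 \right)} = -342 - 9 = -351$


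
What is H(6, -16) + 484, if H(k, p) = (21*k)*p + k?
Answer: -1526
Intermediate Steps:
H(k, p) = k + 21*k*p (H(k, p) = 21*k*p + k = k + 21*k*p)
H(6, -16) + 484 = 6*(1 + 21*(-16)) + 484 = 6*(1 - 336) + 484 = 6*(-335) + 484 = -2010 + 484 = -1526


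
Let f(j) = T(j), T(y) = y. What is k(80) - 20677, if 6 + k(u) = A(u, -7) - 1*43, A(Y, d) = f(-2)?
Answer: -20728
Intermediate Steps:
f(j) = j
A(Y, d) = -2
k(u) = -51 (k(u) = -6 + (-2 - 1*43) = -6 + (-2 - 43) = -6 - 45 = -51)
k(80) - 20677 = -51 - 20677 = -20728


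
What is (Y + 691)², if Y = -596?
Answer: 9025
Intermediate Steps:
(Y + 691)² = (-596 + 691)² = 95² = 9025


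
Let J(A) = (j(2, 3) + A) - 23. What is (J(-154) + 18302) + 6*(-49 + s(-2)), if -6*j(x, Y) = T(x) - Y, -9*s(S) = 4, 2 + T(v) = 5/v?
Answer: 71315/4 ≈ 17829.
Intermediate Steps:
T(v) = -2 + 5/v
s(S) = -4/9 (s(S) = -1/9*4 = -4/9)
j(x, Y) = 1/3 - 5/(6*x) + Y/6 (j(x, Y) = -((-2 + 5/x) - Y)/6 = -(-2 - Y + 5/x)/6 = 1/3 - 5/(6*x) + Y/6)
J(A) = -271/12 + A (J(A) = ((1/6)*(-5 + 2*2 + 3*2)/2 + A) - 23 = ((1/6)*(1/2)*(-5 + 4 + 6) + A) - 23 = ((1/6)*(1/2)*5 + A) - 23 = (5/12 + A) - 23 = -271/12 + A)
(J(-154) + 18302) + 6*(-49 + s(-2)) = ((-271/12 - 154) + 18302) + 6*(-49 - 4/9) = (-2119/12 + 18302) + 6*(-445/9) = 217505/12 - 890/3 = 71315/4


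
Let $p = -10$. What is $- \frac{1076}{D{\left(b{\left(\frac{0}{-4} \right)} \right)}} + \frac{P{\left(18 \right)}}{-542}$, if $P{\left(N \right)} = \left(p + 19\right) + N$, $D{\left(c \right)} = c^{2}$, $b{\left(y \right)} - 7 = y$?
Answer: $- \frac{584515}{26558} \approx -22.009$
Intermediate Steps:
$b{\left(y \right)} = 7 + y$
$P{\left(N \right)} = 9 + N$ ($P{\left(N \right)} = \left(-10 + 19\right) + N = 9 + N$)
$- \frac{1076}{D{\left(b{\left(\frac{0}{-4} \right)} \right)}} + \frac{P{\left(18 \right)}}{-542} = - \frac{1076}{\left(7 + \frac{0}{-4}\right)^{2}} + \frac{9 + 18}{-542} = - \frac{1076}{\left(7 + 0 \left(- \frac{1}{4}\right)\right)^{2}} + 27 \left(- \frac{1}{542}\right) = - \frac{1076}{\left(7 + 0\right)^{2}} - \frac{27}{542} = - \frac{1076}{7^{2}} - \frac{27}{542} = - \frac{1076}{49} - \frac{27}{542} = - \frac{584515}{26558}$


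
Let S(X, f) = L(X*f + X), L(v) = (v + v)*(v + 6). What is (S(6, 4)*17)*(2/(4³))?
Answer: 2295/2 ≈ 1147.5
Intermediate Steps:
L(v) = 2*v*(6 + v) (L(v) = (2*v)*(6 + v) = 2*v*(6 + v))
S(X, f) = 2*(X + X*f)*(6 + X + X*f) (S(X, f) = 2*(X*f + X)*(6 + (X*f + X)) = 2*(X + X*f)*(6 + (X + X*f)) = 2*(X + X*f)*(6 + X + X*f))
(S(6, 4)*17)*(2/(4³)) = ((2*6*(1 + 4)*(6 + 6*(1 + 4)))*17)*(2/(4³)) = ((2*6*5*(6 + 6*5))*17)*(2/64) = ((2*6*5*(6 + 30))*17)*(2*(1/64)) = ((2*6*5*36)*17)*(1/32) = (2160*17)*(1/32) = 36720*(1/32) = 2295/2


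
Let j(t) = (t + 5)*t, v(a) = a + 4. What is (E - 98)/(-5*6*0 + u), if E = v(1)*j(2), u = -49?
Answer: 4/7 ≈ 0.57143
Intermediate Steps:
v(a) = 4 + a
j(t) = t*(5 + t) (j(t) = (5 + t)*t = t*(5 + t))
E = 70 (E = (4 + 1)*(2*(5 + 2)) = 5*(2*7) = 5*14 = 70)
(E - 98)/(-5*6*0 + u) = (70 - 98)/(-5*6*0 - 49) = -28/(-30*0 - 49) = -28/(0 - 49) = -28/(-49) = -28*(-1/49) = 4/7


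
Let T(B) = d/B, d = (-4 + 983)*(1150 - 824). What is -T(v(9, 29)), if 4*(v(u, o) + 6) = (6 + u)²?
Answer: -1276616/201 ≈ -6351.3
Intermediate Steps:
v(u, o) = -6 + (6 + u)²/4
d = 319154 (d = 979*326 = 319154)
T(B) = 319154/B
-T(v(9, 29)) = -319154/(-6 + (6 + 9)²/4) = -319154/(-6 + (¼)*15²) = -319154/(-6 + (¼)*225) = -319154/(-6 + 225/4) = -319154/201/4 = -319154*4/201 = -1*1276616/201 = -1276616/201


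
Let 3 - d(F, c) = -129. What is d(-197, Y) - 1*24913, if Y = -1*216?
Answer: -24781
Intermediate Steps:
Y = -216
d(F, c) = 132 (d(F, c) = 3 - 1*(-129) = 3 + 129 = 132)
d(-197, Y) - 1*24913 = 132 - 1*24913 = 132 - 24913 = -24781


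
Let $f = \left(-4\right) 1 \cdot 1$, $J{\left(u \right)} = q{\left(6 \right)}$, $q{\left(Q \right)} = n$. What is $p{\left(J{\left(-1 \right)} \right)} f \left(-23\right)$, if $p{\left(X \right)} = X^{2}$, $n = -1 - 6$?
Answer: $4508$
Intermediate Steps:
$n = -7$ ($n = -1 - 6 = -7$)
$q{\left(Q \right)} = -7$
$J{\left(u \right)} = -7$
$f = -4$ ($f = \left(-4\right) 1 = -4$)
$p{\left(J{\left(-1 \right)} \right)} f \left(-23\right) = \left(-7\right)^{2} \left(-4\right) \left(-23\right) = 49 \left(-4\right) \left(-23\right) = \left(-196\right) \left(-23\right) = 4508$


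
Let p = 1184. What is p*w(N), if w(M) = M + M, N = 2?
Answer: 4736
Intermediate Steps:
w(M) = 2*M
p*w(N) = 1184*(2*2) = 1184*4 = 4736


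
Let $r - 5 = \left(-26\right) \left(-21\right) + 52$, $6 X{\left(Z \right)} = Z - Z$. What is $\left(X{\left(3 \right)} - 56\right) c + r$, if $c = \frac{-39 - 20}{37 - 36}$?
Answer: $3907$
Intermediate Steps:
$X{\left(Z \right)} = 0$ ($X{\left(Z \right)} = \frac{Z - Z}{6} = \frac{1}{6} \cdot 0 = 0$)
$c = -59$ ($c = - \frac{59}{1} = \left(-59\right) 1 = -59$)
$r = 603$ ($r = 5 + \left(\left(-26\right) \left(-21\right) + 52\right) = 5 + \left(546 + 52\right) = 5 + 598 = 603$)
$\left(X{\left(3 \right)} - 56\right) c + r = \left(0 - 56\right) \left(-59\right) + 603 = \left(-56\right) \left(-59\right) + 603 = 3304 + 603 = 3907$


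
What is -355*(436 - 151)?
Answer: -101175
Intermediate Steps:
-355*(436 - 151) = -355*285 = -101175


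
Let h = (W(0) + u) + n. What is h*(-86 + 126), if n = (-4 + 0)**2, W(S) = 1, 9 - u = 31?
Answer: -200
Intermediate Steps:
u = -22 (u = 9 - 1*31 = 9 - 31 = -22)
n = 16 (n = (-4)**2 = 16)
h = -5 (h = (1 - 22) + 16 = -21 + 16 = -5)
h*(-86 + 126) = -5*(-86 + 126) = -5*40 = -200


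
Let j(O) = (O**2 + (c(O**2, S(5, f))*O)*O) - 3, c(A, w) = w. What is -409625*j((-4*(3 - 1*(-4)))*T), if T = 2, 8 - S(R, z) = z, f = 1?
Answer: -10275443125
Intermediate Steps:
S(R, z) = 8 - z
j(O) = -3 + 8*O**2 (j(O) = (O**2 + ((8 - 1*1)*O)*O) - 3 = (O**2 + ((8 - 1)*O)*O) - 3 = (O**2 + (7*O)*O) - 3 = (O**2 + 7*O**2) - 3 = 8*O**2 - 3 = -3 + 8*O**2)
-409625*j((-4*(3 - 1*(-4)))*T) = -409625*(-3 + 8*(-4*(3 - 1*(-4))*2)**2) = -409625*(-3 + 8*(-4*(3 + 4)*2)**2) = -409625*(-3 + 8*(-4*7*2)**2) = -409625*(-3 + 8*(-28*2)**2) = -409625*(-3 + 8*(-56)**2) = -409625*(-3 + 8*3136) = -409625*(-3 + 25088) = -409625*25085 = -10275443125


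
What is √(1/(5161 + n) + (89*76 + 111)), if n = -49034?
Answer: √13233275843002/43873 ≈ 82.916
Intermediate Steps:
√(1/(5161 + n) + (89*76 + 111)) = √(1/(5161 - 49034) + (89*76 + 111)) = √(1/(-43873) + (6764 + 111)) = √(-1/43873 + 6875) = √(301626874/43873) = √13233275843002/43873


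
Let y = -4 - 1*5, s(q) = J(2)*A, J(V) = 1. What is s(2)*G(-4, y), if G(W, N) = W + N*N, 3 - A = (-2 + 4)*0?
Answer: 231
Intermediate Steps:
A = 3 (A = 3 - (-2 + 4)*0 = 3 - 2*0 = 3 - 1*0 = 3 + 0 = 3)
s(q) = 3 (s(q) = 1*3 = 3)
y = -9 (y = -4 - 5 = -9)
G(W, N) = W + N²
s(2)*G(-4, y) = 3*(-4 + (-9)²) = 3*(-4 + 81) = 3*77 = 231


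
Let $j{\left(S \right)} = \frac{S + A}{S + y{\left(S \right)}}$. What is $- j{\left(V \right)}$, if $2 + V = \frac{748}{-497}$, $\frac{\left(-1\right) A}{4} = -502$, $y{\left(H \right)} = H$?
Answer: $\frac{498117}{1742} \approx 285.95$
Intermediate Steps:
$A = 2008$ ($A = \left(-4\right) \left(-502\right) = 2008$)
$V = - \frac{1742}{497}$ ($V = -2 + \frac{748}{-497} = -2 + 748 \left(- \frac{1}{497}\right) = -2 - \frac{748}{497} = - \frac{1742}{497} \approx -3.505$)
$j{\left(S \right)} = \frac{2008 + S}{2 S}$ ($j{\left(S \right)} = \frac{S + 2008}{S + S} = \frac{2008 + S}{2 S}$)
$- j{\left(V \right)} = - \frac{2008 - \frac{1742}{497}}{2 \left(- \frac{1742}{497}\right)} = - \frac{\left(-497\right) 996234}{2 \cdot 1742 \cdot 497} = \left(-1\right) \left(- \frac{498117}{1742}\right) = \frac{498117}{1742}$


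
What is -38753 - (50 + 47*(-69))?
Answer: -35560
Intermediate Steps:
-38753 - (50 + 47*(-69)) = -38753 - (50 - 3243) = -38753 - 1*(-3193) = -38753 + 3193 = -35560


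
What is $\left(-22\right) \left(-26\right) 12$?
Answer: $6864$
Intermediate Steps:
$\left(-22\right) \left(-26\right) 12 = 572 \cdot 12 = 6864$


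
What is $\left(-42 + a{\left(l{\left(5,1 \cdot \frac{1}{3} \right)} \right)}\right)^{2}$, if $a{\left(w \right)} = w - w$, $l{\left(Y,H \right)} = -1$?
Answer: $1764$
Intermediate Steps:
$a{\left(w \right)} = 0$
$\left(-42 + a{\left(l{\left(5,1 \cdot \frac{1}{3} \right)} \right)}\right)^{2} = \left(-42 + 0\right)^{2} = \left(-42\right)^{2} = 1764$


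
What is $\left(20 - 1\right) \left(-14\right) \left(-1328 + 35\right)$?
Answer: $343938$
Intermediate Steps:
$\left(20 - 1\right) \left(-14\right) \left(-1328 + 35\right) = 19 \left(-14\right) \left(-1293\right) = \left(-266\right) \left(-1293\right) = 343938$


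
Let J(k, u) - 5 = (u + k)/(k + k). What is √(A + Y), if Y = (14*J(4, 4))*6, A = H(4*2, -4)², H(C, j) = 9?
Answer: 3*√65 ≈ 24.187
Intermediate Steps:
J(k, u) = 5 + (k + u)/(2*k) (J(k, u) = 5 + (u + k)/(k + k) = 5 + (k + u)/((2*k)) = 5 + (k + u)*(1/(2*k)) = 5 + (k + u)/(2*k))
A = 81 (A = 9² = 81)
Y = 504 (Y = (14*((½)*(4 + 11*4)/4))*6 = (14*((½)*(¼)*(4 + 44)))*6 = (14*((½)*(¼)*48))*6 = (14*6)*6 = 84*6 = 504)
√(A + Y) = √(81 + 504) = √585 = 3*√65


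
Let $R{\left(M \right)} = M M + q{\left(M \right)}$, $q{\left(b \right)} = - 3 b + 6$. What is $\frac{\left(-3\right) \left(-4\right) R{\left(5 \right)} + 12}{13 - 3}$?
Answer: $\frac{102}{5} \approx 20.4$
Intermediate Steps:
$q{\left(b \right)} = 6 - 3 b$
$R{\left(M \right)} = 6 + M^{2} - 3 M$ ($R{\left(M \right)} = M M - \left(-6 + 3 M\right) = M^{2} - \left(-6 + 3 M\right) = 6 + M^{2} - 3 M$)
$\frac{\left(-3\right) \left(-4\right) R{\left(5 \right)} + 12}{13 - 3} = \frac{\left(-3\right) \left(-4\right) \left(6 + 5^{2} - 15\right) + 12}{13 - 3} = \frac{12 \left(6 + 25 - 15\right) + 12}{10} = \left(12 \cdot 16 + 12\right) \frac{1}{10} = \left(192 + 12\right) \frac{1}{10} = 204 \cdot \frac{1}{10} = \frac{102}{5}$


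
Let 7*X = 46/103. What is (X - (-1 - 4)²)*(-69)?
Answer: 1240551/721 ≈ 1720.6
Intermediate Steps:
X = 46/721 (X = (46/103)/7 = (46*(1/103))/7 = (⅐)*(46/103) = 46/721 ≈ 0.063800)
(X - (-1 - 4)²)*(-69) = (46/721 - (-1 - 4)²)*(-69) = (46/721 - 1*(-5)²)*(-69) = (46/721 - 1*25)*(-69) = (46/721 - 25)*(-69) = -17979/721*(-69) = 1240551/721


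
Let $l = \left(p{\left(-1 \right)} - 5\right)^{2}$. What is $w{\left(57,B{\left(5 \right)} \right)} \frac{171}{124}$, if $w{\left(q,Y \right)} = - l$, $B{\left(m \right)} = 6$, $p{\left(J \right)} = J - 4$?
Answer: $- \frac{4275}{31} \approx -137.9$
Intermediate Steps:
$p{\left(J \right)} = -4 + J$
$l = 100$ ($l = \left(\left(-4 - 1\right) - 5\right)^{2} = \left(-5 - 5\right)^{2} = \left(-10\right)^{2} = 100$)
$w{\left(q,Y \right)} = -100$ ($w{\left(q,Y \right)} = \left(-1\right) 100 = -100$)
$w{\left(57,B{\left(5 \right)} \right)} \frac{171}{124} = - 100 \cdot \frac{171}{124} = - 100 \cdot 171 \cdot \frac{1}{124} = \left(-100\right) \frac{171}{124} = - \frac{4275}{31}$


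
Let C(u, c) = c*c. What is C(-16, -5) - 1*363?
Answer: -338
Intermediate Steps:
C(u, c) = c²
C(-16, -5) - 1*363 = (-5)² - 1*363 = 25 - 363 = -338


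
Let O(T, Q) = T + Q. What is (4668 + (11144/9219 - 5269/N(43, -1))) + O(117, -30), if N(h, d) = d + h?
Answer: 28460629/6146 ≈ 4630.8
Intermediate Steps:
O(T, Q) = Q + T
(4668 + (11144/9219 - 5269/N(43, -1))) + O(117, -30) = (4668 + (11144/9219 - 5269/(-1 + 43))) + (-30 + 117) = (4668 + (11144*(1/9219) - 5269/42)) + 87 = (4668 + (1592/1317 - 5269*1/42)) + 87 = (4668 + (1592/1317 - 5269/42)) + 87 = (4668 - 763601/6146) + 87 = 27925927/6146 + 87 = 28460629/6146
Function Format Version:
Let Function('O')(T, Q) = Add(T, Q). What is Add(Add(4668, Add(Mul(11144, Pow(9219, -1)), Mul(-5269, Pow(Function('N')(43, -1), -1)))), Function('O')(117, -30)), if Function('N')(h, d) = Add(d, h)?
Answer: Rational(28460629, 6146) ≈ 4630.8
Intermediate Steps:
Function('O')(T, Q) = Add(Q, T)
Add(Add(4668, Add(Mul(11144, Pow(9219, -1)), Mul(-5269, Pow(Function('N')(43, -1), -1)))), Function('O')(117, -30)) = Add(Add(4668, Add(Mul(11144, Pow(9219, -1)), Mul(-5269, Pow(Add(-1, 43), -1)))), Add(-30, 117)) = Add(Add(4668, Add(Mul(11144, Rational(1, 9219)), Mul(-5269, Pow(42, -1)))), 87) = Add(Add(4668, Add(Rational(1592, 1317), Mul(-5269, Rational(1, 42)))), 87) = Add(Add(4668, Add(Rational(1592, 1317), Rational(-5269, 42))), 87) = Add(Add(4668, Rational(-763601, 6146)), 87) = Add(Rational(27925927, 6146), 87) = Rational(28460629, 6146)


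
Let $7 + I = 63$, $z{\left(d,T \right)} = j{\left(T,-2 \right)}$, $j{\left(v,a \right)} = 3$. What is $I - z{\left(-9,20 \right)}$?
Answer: $53$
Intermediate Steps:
$z{\left(d,T \right)} = 3$
$I = 56$ ($I = -7 + 63 = 56$)
$I - z{\left(-9,20 \right)} = 56 - 3 = 53$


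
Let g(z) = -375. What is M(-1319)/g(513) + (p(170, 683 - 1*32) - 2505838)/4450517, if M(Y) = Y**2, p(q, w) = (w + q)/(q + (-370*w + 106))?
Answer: -621035315223008651/133845960887250 ≈ -4639.9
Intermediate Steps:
p(q, w) = (q + w)/(106 + q - 370*w) (p(q, w) = (q + w)/(q + (106 - 370*w)) = (q + w)/(106 + q - 370*w))
M(-1319)/g(513) + (p(170, 683 - 1*32) - 2505838)/4450517 = (-1319)**2/(-375) + ((170 + (683 - 1*32))/(106 + 170 - 370*(683 - 1*32)) - 2505838)/4450517 = 1739761*(-1/375) + ((170 + (683 - 32))/(106 + 170 - 370*(683 - 32)) - 2505838)*(1/4450517) = -1739761/375 + ((170 + 651)/(106 + 170 - 370*651) - 2505838)*(1/4450517) = -1739761/375 + (821/(106 + 170 - 240870) - 2505838)*(1/4450517) = -1739761/375 + (821/(-240594) - 2505838)*(1/4450517) = -1739761/375 + (-1/240594*821 - 2505838)*(1/4450517) = -1739761/375 + (-821/240594 - 2505838)*(1/4450517) = -1739761/375 - 602889588593/240594*1/4450517 = -1739761/375 - 602889588593/1070767687098 = -621035315223008651/133845960887250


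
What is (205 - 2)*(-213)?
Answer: -43239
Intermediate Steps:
(205 - 2)*(-213) = 203*(-213) = -43239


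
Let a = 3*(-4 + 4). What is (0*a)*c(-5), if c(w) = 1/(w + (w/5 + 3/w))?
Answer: 0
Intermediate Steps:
c(w) = 1/(3/w + 6*w/5) (c(w) = 1/(w + (w*(⅕) + 3/w)) = 1/(w + (w/5 + 3/w)) = 1/(w + (3/w + w/5)) = 1/(3/w + 6*w/5))
a = 0 (a = 3*0 = 0)
(0*a)*c(-5) = (0*0)*((5/3)*(-5)/(5 + 2*(-5)²)) = 0*((5/3)*(-5)/(5 + 2*25)) = 0*((5/3)*(-5)/(5 + 50)) = 0*((5/3)*(-5)/55) = 0*((5/3)*(-5)*(1/55)) = 0*(-5/33) = 0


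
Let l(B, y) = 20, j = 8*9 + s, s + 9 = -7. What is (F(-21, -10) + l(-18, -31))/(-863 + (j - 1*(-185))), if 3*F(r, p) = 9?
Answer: -23/622 ≈ -0.036977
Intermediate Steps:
s = -16 (s = -9 - 7 = -16)
F(r, p) = 3 (F(r, p) = (⅓)*9 = 3)
j = 56 (j = 8*9 - 16 = 72 - 16 = 56)
(F(-21, -10) + l(-18, -31))/(-863 + (j - 1*(-185))) = (3 + 20)/(-863 + (56 - 1*(-185))) = 23/(-863 + (56 + 185)) = 23/(-863 + 241) = 23/(-622) = -1/622*23 = -23/622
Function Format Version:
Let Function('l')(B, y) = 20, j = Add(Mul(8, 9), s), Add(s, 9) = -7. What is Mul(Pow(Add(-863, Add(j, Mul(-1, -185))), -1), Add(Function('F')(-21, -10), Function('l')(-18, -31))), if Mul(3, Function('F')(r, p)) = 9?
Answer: Rational(-23, 622) ≈ -0.036977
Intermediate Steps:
s = -16 (s = Add(-9, -7) = -16)
Function('F')(r, p) = 3 (Function('F')(r, p) = Mul(Rational(1, 3), 9) = 3)
j = 56 (j = Add(Mul(8, 9), -16) = Add(72, -16) = 56)
Mul(Pow(Add(-863, Add(j, Mul(-1, -185))), -1), Add(Function('F')(-21, -10), Function('l')(-18, -31))) = Mul(Pow(Add(-863, Add(56, Mul(-1, -185))), -1), Add(3, 20)) = Mul(Pow(Add(-863, Add(56, 185)), -1), 23) = Mul(Pow(Add(-863, 241), -1), 23) = Mul(Pow(-622, -1), 23) = Mul(Rational(-1, 622), 23) = Rational(-23, 622)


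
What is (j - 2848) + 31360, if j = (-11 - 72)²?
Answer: 35401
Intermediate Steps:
j = 6889 (j = (-83)² = 6889)
(j - 2848) + 31360 = (6889 - 2848) + 31360 = 4041 + 31360 = 35401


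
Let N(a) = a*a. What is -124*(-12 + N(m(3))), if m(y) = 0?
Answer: 1488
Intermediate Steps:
N(a) = a²
-124*(-12 + N(m(3))) = -124*(-12 + 0²) = -124*(-12 + 0) = -124*(-12) = 1488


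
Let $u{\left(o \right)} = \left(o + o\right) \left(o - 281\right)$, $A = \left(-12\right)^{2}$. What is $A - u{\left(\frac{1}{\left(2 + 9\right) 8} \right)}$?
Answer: $\frac{582295}{3872} \approx 150.39$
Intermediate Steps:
$A = 144$
$u{\left(o \right)} = 2 o \left(-281 + o\right)$
$A - u{\left(\frac{1}{\left(2 + 9\right) 8} \right)} = 144 - \frac{2 \left(-281 + \frac{1}{\left(2 + 9\right) 8}\right)}{\left(2 + 9\right) 8} = 144 - \frac{2 \left(-281 + \frac{1}{11 \cdot 8}\right)}{11 \cdot 8} = 144 - \frac{2 \left(-281 + \frac{1}{88}\right)}{88} = 144 - 2 \cdot \frac{1}{88} \left(-281 + \frac{1}{88}\right) = 144 - 2 \cdot \frac{1}{88} \left(- \frac{24727}{88}\right) = 144 - - \frac{24727}{3872} = 144 + \frac{24727}{3872} = \frac{582295}{3872}$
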